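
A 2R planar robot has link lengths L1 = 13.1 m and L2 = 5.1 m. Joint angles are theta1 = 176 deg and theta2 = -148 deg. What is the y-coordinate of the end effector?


Convert angles to radians: theta1 = 3.0718, theta2 = -2.5831
y = L1*sin(theta1) + L2*sin(theta1+theta2)
y = 0.9138 + 2.3943
y = 3.3081


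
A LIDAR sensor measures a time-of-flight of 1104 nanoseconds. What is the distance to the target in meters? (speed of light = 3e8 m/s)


tof = 1104 ns = 1.104e-06 s
dist = c * tof / 2
= 3e8 * 1.104e-06 / 2
= 165.6 m


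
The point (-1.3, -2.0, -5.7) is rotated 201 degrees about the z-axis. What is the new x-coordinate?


Rotation about z-axis: x' = x*cos(theta) - y*sin(theta)
= -1.3 * -0.9336 - -2.0 * -0.3584
= 0.4969


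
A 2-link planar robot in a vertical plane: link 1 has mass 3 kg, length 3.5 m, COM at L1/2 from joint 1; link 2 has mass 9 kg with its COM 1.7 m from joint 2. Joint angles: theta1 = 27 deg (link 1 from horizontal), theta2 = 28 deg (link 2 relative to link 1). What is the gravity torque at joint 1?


Horizontal distance from joint 1 to link-1 COM:
  x_c1 = (L1/2)*cos(t1) = 1.75 * 0.891 = 1.5593 m
Horizontal distance from joint 1 to link-2 COM:
  x_c2 = L1*cos(t1) + Lc2*cos(t1+t2)
       = 3.5*0.891 + 1.7*0.5736 = 4.0936 m
tau1 = m1*g*x_c1 + m2*g*x_c2
     = 3*9.81*1.5593 + 9*9.81*4.0936
     = 45.8891 + 361.4242
     = 407.3133 Nm


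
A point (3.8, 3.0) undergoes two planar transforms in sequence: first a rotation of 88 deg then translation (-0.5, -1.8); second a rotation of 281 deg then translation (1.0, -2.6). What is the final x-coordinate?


After transform 1:
x1 = cos(88)*3.8 - sin(88)*3.0 + -0.5 = -3.3656
y1 = sin(88)*3.8 + cos(88)*3.0 + -1.8 = 2.1024
After transform 2:
x2 = cos(281)*-3.3656 - sin(281)*2.1024 + 1.0
= 2.4216


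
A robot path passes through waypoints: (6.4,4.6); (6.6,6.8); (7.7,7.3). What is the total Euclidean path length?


Segment lengths:
  seg1 = sqrt((0.2)^2 + (2.2)^2) = 2.2091
  seg2 = sqrt((1.1)^2 + (0.5)^2) = 1.2083
Total = 3.4174


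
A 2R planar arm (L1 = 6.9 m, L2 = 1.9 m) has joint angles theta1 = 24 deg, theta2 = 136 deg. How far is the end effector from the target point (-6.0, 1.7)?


End effector via forward kinematics:
x = L1*cos(t1) + L2*cos(t1+t2) = 4.518
y = L1*sin(t1) + L2*sin(t1+t2) = 3.4563
Distance to target:
d = sqrt((-6.0 - 4.518)^2 + (1.7 - 3.4563)^2)
= sqrt(110.6293 + 3.0847)
= 10.6637 m


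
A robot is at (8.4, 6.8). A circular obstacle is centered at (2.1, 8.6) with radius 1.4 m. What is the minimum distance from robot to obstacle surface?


center_dist = sqrt((8.4-2.1)^2 + (6.8-8.6)^2)
= sqrt(39.69 + 3.24)
= 6.5521
min_dist = center_dist - radius = 6.5521 - 1.4 = 5.1521 m


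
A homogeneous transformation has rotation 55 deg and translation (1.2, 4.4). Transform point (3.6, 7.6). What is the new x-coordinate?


x' = cos(theta)*px - sin(theta)*py + tx
= 0.5736*3.6 - 0.8192*7.6 + 1.2
= -2.9607


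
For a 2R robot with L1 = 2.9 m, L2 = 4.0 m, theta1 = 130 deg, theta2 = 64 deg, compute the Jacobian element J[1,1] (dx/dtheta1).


J[1,1] = -L1*sin(t1) - L2*sin(t1+t2)
= -2.9*sin(130) - 4.0*sin(194)
= -1.2538


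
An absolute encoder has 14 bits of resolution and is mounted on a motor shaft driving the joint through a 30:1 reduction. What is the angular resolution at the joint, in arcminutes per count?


counts = 2^14 = 16384
effective counts at joint = 16384 * 30 = 491520
resolution = 360*60 / 491520
= 0.0439 arcmin/count


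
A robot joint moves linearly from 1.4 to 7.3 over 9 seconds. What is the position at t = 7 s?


s = t/T = 7/9 = 0.7778
p(t) = p0 + (pf-p0)*s
= 1.4 + (7.3 - 1.4) * 0.7778
= 5.9889


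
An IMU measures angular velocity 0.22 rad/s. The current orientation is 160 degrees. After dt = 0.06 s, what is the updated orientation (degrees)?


delta_theta = w * dt = 0.22 * 0.06 = 0.0132 rad
= 0.7563 deg
theta_new = 160 + 0.7563 = 160.7563 deg


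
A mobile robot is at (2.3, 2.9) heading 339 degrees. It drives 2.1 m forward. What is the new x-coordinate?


x_new = x0 + d*cos(theta)
= 2.3 + 2.1*cos(339)
= 2.3 + 1.9605
= 4.2605


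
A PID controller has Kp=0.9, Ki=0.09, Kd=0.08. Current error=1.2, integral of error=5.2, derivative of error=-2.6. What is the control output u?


u = Kp*e + Ki*int(e) + Kd*de/dt
= 0.9*1.2 + 0.09*5.2 + 0.08*(-2.6)
= 1.08 + 0.468 + -0.208
= 1.34


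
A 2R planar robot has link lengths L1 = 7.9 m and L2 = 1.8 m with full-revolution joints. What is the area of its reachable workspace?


r_max = L1 + L2 = 9.7 m
r_min = |L1 - L2| = 6.1 m
Area = pi*(r_max^2 - r_min^2)
= pi*(94.09 - 37.21)
= pi * 56.88
= 178.6938 m^2


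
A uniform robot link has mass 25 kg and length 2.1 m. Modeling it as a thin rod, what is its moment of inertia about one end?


I = (1/3) * m * L^2
= (1/3) * 25 * 2.1^2
= 0.333333 * 25 * 4.41
= 36.75 kg*m^2


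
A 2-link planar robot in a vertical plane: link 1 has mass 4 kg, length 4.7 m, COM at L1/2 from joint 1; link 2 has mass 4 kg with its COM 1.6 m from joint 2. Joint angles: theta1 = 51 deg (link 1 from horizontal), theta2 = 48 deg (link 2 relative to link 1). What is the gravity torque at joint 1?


Horizontal distance from joint 1 to link-1 COM:
  x_c1 = (L1/2)*cos(t1) = 2.35 * 0.6293 = 1.4789 m
Horizontal distance from joint 1 to link-2 COM:
  x_c2 = L1*cos(t1) + Lc2*cos(t1+t2)
       = 4.7*0.6293 + 1.6*-0.1564 = 2.7075 m
tau1 = m1*g*x_c1 + m2*g*x_c2
     = 4*9.81*1.4789 + 4*9.81*2.7075
     = 58.0322 + 106.2427
     = 164.2749 Nm


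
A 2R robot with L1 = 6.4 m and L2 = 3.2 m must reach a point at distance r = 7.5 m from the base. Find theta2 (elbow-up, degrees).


cos(theta2) = (r^2 - L1^2 - L2^2) / (2*L1*L2)
cos(theta2) = (56.25 - 40.96 - 10.24) / 40.96
cos(theta2) = 0.123291
theta2 = 82.9179 degrees


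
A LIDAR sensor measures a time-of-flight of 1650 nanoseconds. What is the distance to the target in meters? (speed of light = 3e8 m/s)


tof = 1650 ns = 1.65e-06 s
dist = c * tof / 2
= 3e8 * 1.65e-06 / 2
= 247.5 m


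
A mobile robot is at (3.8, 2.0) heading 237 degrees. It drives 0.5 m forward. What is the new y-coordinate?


y_new = y0 + d*sin(theta)
= 2.0 + 0.5*sin(237)
= 2.0 + -0.4193
= 1.5807


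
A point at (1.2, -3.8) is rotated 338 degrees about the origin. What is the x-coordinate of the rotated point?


x' = x*cos(theta) - y*sin(theta)
cos(338 deg) = 0.9272, sin(338 deg) = -0.3746
x' = 1.2 * 0.9272 - -3.8 * -0.3746
= 1.1126 - 1.4235
= -0.3109


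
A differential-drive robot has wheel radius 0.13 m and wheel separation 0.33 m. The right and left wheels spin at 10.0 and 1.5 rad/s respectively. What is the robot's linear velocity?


vR = r*wR = 0.13*10.0 = 1.3 m/s
vL = r*wL = 0.13*1.5 = 0.195 m/s
v = (vR+vL)/2 = 0.7475 m/s
omega = (vR-vL)/L = 3.3485 rad/s
linear velocity = 0.7475 m/s


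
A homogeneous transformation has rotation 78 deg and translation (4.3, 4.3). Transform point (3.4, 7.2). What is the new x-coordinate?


x' = cos(theta)*px - sin(theta)*py + tx
= 0.2079*3.4 - 0.9781*7.2 + 4.3
= -2.0358


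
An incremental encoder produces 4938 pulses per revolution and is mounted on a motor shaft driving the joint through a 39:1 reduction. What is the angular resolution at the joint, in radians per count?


counts per rev = 4938
effective counts at joint = 4938 * 39 = 192582
resolution = 2*pi / 192582
= 3.2626e-05 rad/count


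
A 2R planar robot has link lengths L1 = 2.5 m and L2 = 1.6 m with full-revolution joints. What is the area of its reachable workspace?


r_max = L1 + L2 = 4.1 m
r_min = |L1 - L2| = 0.9 m
Area = pi*(r_max^2 - r_min^2)
= pi*(16.81 - 0.81)
= pi * 16.0
= 50.2655 m^2


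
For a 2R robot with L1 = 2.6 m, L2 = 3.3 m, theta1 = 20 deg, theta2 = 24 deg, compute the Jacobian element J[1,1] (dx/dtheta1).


J[1,1] = -L1*sin(t1) - L2*sin(t1+t2)
= -2.6*sin(20) - 3.3*sin(44)
= -3.1816


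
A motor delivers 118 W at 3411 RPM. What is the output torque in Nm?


omega = 3411 * 2*pi/60 = 357.1991 rad/s
tau = P / omega = 118 / 357.1991
= 0.3303 Nm


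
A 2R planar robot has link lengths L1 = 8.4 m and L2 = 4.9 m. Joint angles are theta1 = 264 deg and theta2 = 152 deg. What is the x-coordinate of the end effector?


Convert angles to radians: theta1 = 4.6077, theta2 = 2.6529
x = L1*cos(theta1) + L2*cos(theta1+theta2)
x = -0.878 + 2.74
x = 1.862


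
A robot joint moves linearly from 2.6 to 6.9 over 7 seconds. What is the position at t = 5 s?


s = t/T = 5/7 = 0.7143
p(t) = p0 + (pf-p0)*s
= 2.6 + (6.9 - 2.6) * 0.7143
= 5.6714


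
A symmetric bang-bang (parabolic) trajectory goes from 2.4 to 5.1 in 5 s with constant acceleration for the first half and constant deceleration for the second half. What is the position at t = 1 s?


Symmetric rest-to-rest: each phase covers (pf-p0)/2 in time T/2. 0.5*a*(T/2)^2 = (pf-p0)/2 => a = 4*(pf-p0)/T^2
a = 4*(5.1-2.4)/5^2 = 0.432
t = 1 is in the acceleration phase (t <= T/2).
p = p0 + 0.5*a*t^2 = 2.4 + 0.5*0.432*1^2
= 2.616


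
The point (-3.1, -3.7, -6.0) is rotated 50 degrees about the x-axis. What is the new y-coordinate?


Rotation about x-axis: y' = y*cos(theta) - z*sin(theta)
= -3.7 * 0.6428 - -6.0 * 0.766
= 2.218


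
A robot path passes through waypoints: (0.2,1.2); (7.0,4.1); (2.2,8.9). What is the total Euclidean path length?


Segment lengths:
  seg1 = sqrt((6.8)^2 + (2.9)^2) = 7.3926
  seg2 = sqrt((-4.8)^2 + (4.8)^2) = 6.7882
Total = 14.1808


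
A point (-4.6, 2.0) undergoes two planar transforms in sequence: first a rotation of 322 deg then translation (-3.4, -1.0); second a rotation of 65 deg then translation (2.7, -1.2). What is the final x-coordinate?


After transform 1:
x1 = cos(322)*-4.6 - sin(322)*2.0 + -3.4 = -5.7935
y1 = sin(322)*-4.6 + cos(322)*2.0 + -1.0 = 3.4081
After transform 2:
x2 = cos(65)*-5.7935 - sin(65)*3.4081 + 2.7
= -2.8372


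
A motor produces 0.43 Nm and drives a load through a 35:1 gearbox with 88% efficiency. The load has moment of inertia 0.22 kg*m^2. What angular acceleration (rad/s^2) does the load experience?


tau_out = tau_motor * N * eta
= 0.43 * 35 * 0.88 = 13.244 Nm
alpha = tau_out / I = 13.244 / 0.22
= 60.2 rad/s^2


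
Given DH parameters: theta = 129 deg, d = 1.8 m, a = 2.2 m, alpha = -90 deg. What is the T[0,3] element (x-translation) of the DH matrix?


T[0,3] = a * cos(theta)
= 2.2 * cos(129 deg)
= 2.2 * -0.6293
= -1.3845


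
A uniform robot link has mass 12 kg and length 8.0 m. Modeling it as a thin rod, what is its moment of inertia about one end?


I = (1/3) * m * L^2
= (1/3) * 12 * 8.0^2
= 0.333333 * 12 * 64.0
= 256.0 kg*m^2


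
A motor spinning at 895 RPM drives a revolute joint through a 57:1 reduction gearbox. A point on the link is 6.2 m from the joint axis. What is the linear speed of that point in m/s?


omega_motor = 895 * 2*pi/60 = 93.7242 rad/s
omega_joint = omega_motor / 57 = 1.6443 rad/s
v = omega_joint * r = 1.6443 * 6.2
= 10.1946 m/s


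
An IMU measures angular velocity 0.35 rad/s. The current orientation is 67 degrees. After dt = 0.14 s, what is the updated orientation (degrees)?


delta_theta = w * dt = 0.35 * 0.14 = 0.049 rad
= 2.8075 deg
theta_new = 67 + 2.8075 = 69.8075 deg


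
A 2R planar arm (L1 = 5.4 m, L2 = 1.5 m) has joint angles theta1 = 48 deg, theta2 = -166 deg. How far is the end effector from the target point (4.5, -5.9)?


End effector via forward kinematics:
x = L1*cos(t1) + L2*cos(t1+t2) = 2.9091
y = L1*sin(t1) + L2*sin(t1+t2) = 2.6886
Distance to target:
d = sqrt((4.5 - 2.9091)^2 + (-5.9 - 2.6886)^2)
= sqrt(2.531 + 73.7634)
= 8.7347 m


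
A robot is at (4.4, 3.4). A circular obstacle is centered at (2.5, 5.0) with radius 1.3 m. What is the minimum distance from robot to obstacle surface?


center_dist = sqrt((4.4-2.5)^2 + (3.4-5.0)^2)
= sqrt(3.61 + 2.56)
= 2.4839
min_dist = center_dist - radius = 2.4839 - 1.3 = 1.1839 m


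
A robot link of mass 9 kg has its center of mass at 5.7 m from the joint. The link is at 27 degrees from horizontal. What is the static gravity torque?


tau = m*g*L*cos(angle)
= 9 * 9.81 * 5.7 * cos(27 deg)
= 9 * 9.81 * 5.7 * 0.891
= 448.4017 Nm


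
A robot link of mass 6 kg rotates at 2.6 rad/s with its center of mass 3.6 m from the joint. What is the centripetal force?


F = m * omega^2 * r
= 6 * 2.6^2 * 3.6
= 6 * 6.76 * 3.6
= 146.016 N


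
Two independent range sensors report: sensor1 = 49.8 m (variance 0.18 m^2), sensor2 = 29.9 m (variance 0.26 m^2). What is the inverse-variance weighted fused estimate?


w1 = (1/var1) / (1/var1 + 1/var2)
   = 5.5556 / (5.5556 + 3.8462) = 0.5909
w2 = 1 - w1 = 0.4091
fused = w1*s1 + w2*s2 = 29.4273 + 12.2318
= 41.6591 m


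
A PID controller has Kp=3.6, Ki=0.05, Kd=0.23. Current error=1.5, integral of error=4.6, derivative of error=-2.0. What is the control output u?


u = Kp*e + Ki*int(e) + Kd*de/dt
= 3.6*1.5 + 0.05*4.6 + 0.23*(-2.0)
= 5.4 + 0.23 + -0.46
= 5.17


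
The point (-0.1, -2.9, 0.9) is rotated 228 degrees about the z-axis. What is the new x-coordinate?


Rotation about z-axis: x' = x*cos(theta) - y*sin(theta)
= -0.1 * -0.6691 - -2.9 * -0.7431
= -2.0882


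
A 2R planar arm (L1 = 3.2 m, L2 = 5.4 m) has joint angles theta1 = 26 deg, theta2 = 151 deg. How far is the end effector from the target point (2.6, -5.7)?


End effector via forward kinematics:
x = L1*cos(t1) + L2*cos(t1+t2) = -2.5165
y = L1*sin(t1) + L2*sin(t1+t2) = 1.6854
Distance to target:
d = sqrt((2.6 - -2.5165)^2 + (-5.7 - 1.6854)^2)
= sqrt(26.1781 + 54.5442)
= 8.9846 m


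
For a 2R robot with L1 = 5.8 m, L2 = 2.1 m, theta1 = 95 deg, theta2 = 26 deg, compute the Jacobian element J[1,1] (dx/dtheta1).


J[1,1] = -L1*sin(t1) - L2*sin(t1+t2)
= -5.8*sin(95) - 2.1*sin(121)
= -7.578


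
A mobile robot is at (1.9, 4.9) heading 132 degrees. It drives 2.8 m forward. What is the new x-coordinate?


x_new = x0 + d*cos(theta)
= 1.9 + 2.8*cos(132)
= 1.9 + -1.8736
= 0.0264


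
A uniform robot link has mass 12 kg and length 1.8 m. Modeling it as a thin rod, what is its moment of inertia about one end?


I = (1/3) * m * L^2
= (1/3) * 12 * 1.8^2
= 0.333333 * 12 * 3.24
= 12.96 kg*m^2


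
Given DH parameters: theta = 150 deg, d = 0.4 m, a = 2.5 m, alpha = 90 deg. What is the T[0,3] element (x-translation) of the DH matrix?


T[0,3] = a * cos(theta)
= 2.5 * cos(150 deg)
= 2.5 * -0.866
= -2.1651


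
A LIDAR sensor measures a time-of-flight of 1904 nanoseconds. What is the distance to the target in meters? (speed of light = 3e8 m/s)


tof = 1904 ns = 1.904e-06 s
dist = c * tof / 2
= 3e8 * 1.904e-06 / 2
= 285.6 m


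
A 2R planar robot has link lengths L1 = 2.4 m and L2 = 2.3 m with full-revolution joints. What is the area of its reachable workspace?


r_max = L1 + L2 = 4.7 m
r_min = |L1 - L2| = 0.1 m
Area = pi*(r_max^2 - r_min^2)
= pi*(22.09 - 0.01)
= pi * 22.08
= 69.3664 m^2


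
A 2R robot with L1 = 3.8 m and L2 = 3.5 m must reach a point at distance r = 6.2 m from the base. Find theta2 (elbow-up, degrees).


cos(theta2) = (r^2 - L1^2 - L2^2) / (2*L1*L2)
cos(theta2) = (38.44 - 14.44 - 12.25) / 26.6
cos(theta2) = 0.441729
theta2 = 63.7857 degrees


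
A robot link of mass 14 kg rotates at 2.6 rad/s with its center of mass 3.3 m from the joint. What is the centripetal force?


F = m * omega^2 * r
= 14 * 2.6^2 * 3.3
= 14 * 6.76 * 3.3
= 312.312 N


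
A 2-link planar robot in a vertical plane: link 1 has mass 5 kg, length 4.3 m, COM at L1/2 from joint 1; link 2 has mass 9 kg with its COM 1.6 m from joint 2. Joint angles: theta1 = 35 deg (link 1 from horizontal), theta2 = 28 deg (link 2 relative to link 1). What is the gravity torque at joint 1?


Horizontal distance from joint 1 to link-1 COM:
  x_c1 = (L1/2)*cos(t1) = 2.15 * 0.8192 = 1.7612 m
Horizontal distance from joint 1 to link-2 COM:
  x_c2 = L1*cos(t1) + Lc2*cos(t1+t2)
       = 4.3*0.8192 + 1.6*0.454 = 4.2487 m
tau1 = m1*g*x_c1 + m2*g*x_c2
     = 5*9.81*1.7612 + 9*9.81*4.2487
     = 86.3857 + 375.1211
     = 461.5069 Nm


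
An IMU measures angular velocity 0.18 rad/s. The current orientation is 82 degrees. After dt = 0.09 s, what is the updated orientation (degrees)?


delta_theta = w * dt = 0.18 * 0.09 = 0.0162 rad
= 0.9282 deg
theta_new = 82 + 0.9282 = 82.9282 deg


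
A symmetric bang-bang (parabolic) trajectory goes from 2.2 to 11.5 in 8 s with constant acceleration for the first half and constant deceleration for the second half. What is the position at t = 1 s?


Symmetric rest-to-rest: each phase covers (pf-p0)/2 in time T/2. 0.5*a*(T/2)^2 = (pf-p0)/2 => a = 4*(pf-p0)/T^2
a = 4*(11.5-2.2)/8^2 = 0.5813
t = 1 is in the acceleration phase (t <= T/2).
p = p0 + 0.5*a*t^2 = 2.2 + 0.5*0.5813*1^2
= 2.4906


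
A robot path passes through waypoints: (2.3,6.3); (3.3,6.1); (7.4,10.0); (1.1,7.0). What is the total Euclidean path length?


Segment lengths:
  seg1 = sqrt((1.0)^2 + (-0.2)^2) = 1.0198
  seg2 = sqrt((4.1)^2 + (3.9)^2) = 5.6586
  seg3 = sqrt((-6.3)^2 + (-3.0)^2) = 6.9778
Total = 13.6562


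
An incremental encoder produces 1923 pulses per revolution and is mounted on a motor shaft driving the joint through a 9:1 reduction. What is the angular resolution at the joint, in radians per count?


counts per rev = 1923
effective counts at joint = 1923 * 9 = 17307
resolution = 2*pi / 17307
= 3.6304e-04 rad/count


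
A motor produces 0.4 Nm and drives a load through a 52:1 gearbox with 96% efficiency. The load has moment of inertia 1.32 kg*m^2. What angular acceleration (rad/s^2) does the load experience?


tau_out = tau_motor * N * eta
= 0.4 * 52 * 0.96 = 19.968 Nm
alpha = tau_out / I = 19.968 / 1.32
= 15.1273 rad/s^2


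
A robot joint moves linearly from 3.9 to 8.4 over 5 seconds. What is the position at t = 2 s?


s = t/T = 2/5 = 0.4
p(t) = p0 + (pf-p0)*s
= 3.9 + (8.4 - 3.9) * 0.4
= 5.7


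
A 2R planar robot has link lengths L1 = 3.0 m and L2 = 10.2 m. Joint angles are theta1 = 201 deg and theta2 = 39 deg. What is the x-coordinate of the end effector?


Convert angles to radians: theta1 = 3.5081, theta2 = 0.6807
x = L1*cos(theta1) + L2*cos(theta1+theta2)
x = -2.8007 + -5.1
x = -7.9007


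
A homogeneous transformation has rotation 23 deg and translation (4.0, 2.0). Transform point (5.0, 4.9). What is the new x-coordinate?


x' = cos(theta)*px - sin(theta)*py + tx
= 0.9205*5.0 - 0.3907*4.9 + 4.0
= 6.6879


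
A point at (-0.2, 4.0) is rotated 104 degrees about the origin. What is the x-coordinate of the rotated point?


x' = x*cos(theta) - y*sin(theta)
cos(104 deg) = -0.2419, sin(104 deg) = 0.9703
x' = -0.2 * -0.2419 - 4.0 * 0.9703
= 0.0484 - 3.8812
= -3.8328


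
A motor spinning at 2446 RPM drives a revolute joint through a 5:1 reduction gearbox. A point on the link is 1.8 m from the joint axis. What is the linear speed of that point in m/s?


omega_motor = 2446 * 2*pi/60 = 256.1445 rad/s
omega_joint = omega_motor / 5 = 51.2289 rad/s
v = omega_joint * r = 51.2289 * 1.8
= 92.212 m/s


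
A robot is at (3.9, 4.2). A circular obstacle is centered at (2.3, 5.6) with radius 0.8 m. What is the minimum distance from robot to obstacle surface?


center_dist = sqrt((3.9-2.3)^2 + (4.2-5.6)^2)
= sqrt(2.56 + 1.96)
= 2.126
min_dist = center_dist - radius = 2.126 - 0.8 = 1.326 m


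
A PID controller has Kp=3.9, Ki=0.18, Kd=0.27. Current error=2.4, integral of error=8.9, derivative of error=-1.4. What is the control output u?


u = Kp*e + Ki*int(e) + Kd*de/dt
= 3.9*2.4 + 0.18*8.9 + 0.27*(-1.4)
= 9.36 + 1.602 + -0.378
= 10.584


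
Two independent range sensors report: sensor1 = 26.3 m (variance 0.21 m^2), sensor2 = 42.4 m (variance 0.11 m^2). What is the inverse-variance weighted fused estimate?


w1 = (1/var1) / (1/var1 + 1/var2)
   = 4.7619 / (4.7619 + 9.0909) = 0.3438
w2 = 1 - w1 = 0.6562
fused = w1*s1 + w2*s2 = 9.0406 + 27.825
= 36.8656 m


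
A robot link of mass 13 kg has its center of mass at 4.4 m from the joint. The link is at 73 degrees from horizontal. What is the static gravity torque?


tau = m*g*L*cos(angle)
= 13 * 9.81 * 4.4 * cos(73 deg)
= 13 * 9.81 * 4.4 * 0.2924
= 164.0591 Nm


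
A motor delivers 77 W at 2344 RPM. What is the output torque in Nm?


omega = 2344 * 2*pi/60 = 245.4631 rad/s
tau = P / omega = 77 / 245.4631
= 0.3137 Nm


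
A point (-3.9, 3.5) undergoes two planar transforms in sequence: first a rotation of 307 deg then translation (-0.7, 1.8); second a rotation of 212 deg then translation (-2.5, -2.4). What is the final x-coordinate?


After transform 1:
x1 = cos(307)*-3.9 - sin(307)*3.5 + -0.7 = -0.2519
y1 = sin(307)*-3.9 + cos(307)*3.5 + 1.8 = 7.021
After transform 2:
x2 = cos(212)*-0.2519 - sin(212)*7.021 + -2.5
= 1.4342


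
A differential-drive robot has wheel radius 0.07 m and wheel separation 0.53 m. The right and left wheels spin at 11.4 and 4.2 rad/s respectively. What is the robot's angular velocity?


vR = r*wR = 0.07*11.4 = 0.798 m/s
vL = r*wL = 0.07*4.2 = 0.294 m/s
v = (vR+vL)/2 = 0.546 m/s
omega = (vR-vL)/L = 0.9509 rad/s
angular velocity = 0.9509 rad/s


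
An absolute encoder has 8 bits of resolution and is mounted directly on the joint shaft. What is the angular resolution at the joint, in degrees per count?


counts = 2^8 = 256
resolution = 360 / 256
= 1.4062 deg/count


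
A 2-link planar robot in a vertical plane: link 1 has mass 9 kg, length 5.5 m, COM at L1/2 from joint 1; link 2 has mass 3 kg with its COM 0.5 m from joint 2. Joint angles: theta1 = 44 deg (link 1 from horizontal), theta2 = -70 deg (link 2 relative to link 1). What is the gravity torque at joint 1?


Horizontal distance from joint 1 to link-1 COM:
  x_c1 = (L1/2)*cos(t1) = 2.75 * 0.7193 = 1.9782 m
Horizontal distance from joint 1 to link-2 COM:
  x_c2 = L1*cos(t1) + Lc2*cos(t1+t2)
       = 5.5*0.7193 + 0.5*0.8988 = 4.4058 m
tau1 = m1*g*x_c1 + m2*g*x_c2
     = 9*9.81*1.9782 + 3*9.81*4.4058
     = 174.6539 + 129.6617
     = 304.3156 Nm


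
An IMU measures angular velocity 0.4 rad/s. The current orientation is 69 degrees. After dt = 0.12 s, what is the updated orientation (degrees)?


delta_theta = w * dt = 0.4 * 0.12 = 0.048 rad
= 2.7502 deg
theta_new = 69 + 2.7502 = 71.7502 deg


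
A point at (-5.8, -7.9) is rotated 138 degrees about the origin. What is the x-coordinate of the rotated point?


x' = x*cos(theta) - y*sin(theta)
cos(138 deg) = -0.7431, sin(138 deg) = 0.6691
x' = -5.8 * -0.7431 - -7.9 * 0.6691
= 4.3102 - -5.2861
= 9.5964


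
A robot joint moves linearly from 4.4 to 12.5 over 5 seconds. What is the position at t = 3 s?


s = t/T = 3/5 = 0.6
p(t) = p0 + (pf-p0)*s
= 4.4 + (12.5 - 4.4) * 0.6
= 9.26


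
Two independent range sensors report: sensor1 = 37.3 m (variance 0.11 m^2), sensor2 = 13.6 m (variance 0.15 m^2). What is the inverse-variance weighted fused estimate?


w1 = (1/var1) / (1/var1 + 1/var2)
   = 9.0909 / (9.0909 + 6.6667) = 0.5769
w2 = 1 - w1 = 0.4231
fused = w1*s1 + w2*s2 = 21.5192 + 5.7538
= 27.2731 m


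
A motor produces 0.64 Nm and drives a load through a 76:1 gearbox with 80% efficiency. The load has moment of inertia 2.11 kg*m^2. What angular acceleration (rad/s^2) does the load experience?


tau_out = tau_motor * N * eta
= 0.64 * 76 * 0.8 = 38.912 Nm
alpha = tau_out / I = 38.912 / 2.11
= 18.4417 rad/s^2


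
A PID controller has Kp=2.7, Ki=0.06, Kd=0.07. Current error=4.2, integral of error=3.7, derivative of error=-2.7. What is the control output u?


u = Kp*e + Ki*int(e) + Kd*de/dt
= 2.7*4.2 + 0.06*3.7 + 0.07*(-2.7)
= 11.34 + 0.222 + -0.189
= 11.373


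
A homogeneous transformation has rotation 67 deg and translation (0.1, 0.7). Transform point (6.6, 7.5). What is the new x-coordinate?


x' = cos(theta)*px - sin(theta)*py + tx
= 0.3907*6.6 - 0.9205*7.5 + 0.1
= -4.225


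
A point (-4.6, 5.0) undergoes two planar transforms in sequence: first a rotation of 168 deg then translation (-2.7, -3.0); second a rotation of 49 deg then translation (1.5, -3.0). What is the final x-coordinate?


After transform 1:
x1 = cos(168)*-4.6 - sin(168)*5.0 + -2.7 = 0.7599
y1 = sin(168)*-4.6 + cos(168)*5.0 + -3.0 = -8.8471
After transform 2:
x2 = cos(49)*0.7599 - sin(49)*-8.8471 + 1.5
= 8.6756


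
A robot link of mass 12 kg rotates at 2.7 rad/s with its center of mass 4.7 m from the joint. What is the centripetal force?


F = m * omega^2 * r
= 12 * 2.7^2 * 4.7
= 12 * 7.29 * 4.7
= 411.156 N


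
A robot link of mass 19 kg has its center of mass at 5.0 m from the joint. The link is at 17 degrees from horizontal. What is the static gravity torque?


tau = m*g*L*cos(angle)
= 19 * 9.81 * 5.0 * cos(17 deg)
= 19 * 9.81 * 5.0 * 0.9563
= 891.2282 Nm


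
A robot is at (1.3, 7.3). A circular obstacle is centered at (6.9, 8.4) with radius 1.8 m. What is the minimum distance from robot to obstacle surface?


center_dist = sqrt((1.3-6.9)^2 + (7.3-8.4)^2)
= sqrt(31.36 + 1.21)
= 5.707
min_dist = center_dist - radius = 5.707 - 1.8 = 3.907 m


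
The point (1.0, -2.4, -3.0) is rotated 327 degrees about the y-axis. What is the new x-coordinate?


Rotation about y-axis: x' = x*cos(theta) + z*sin(theta)
= 1.0 * 0.8387 + -3.0 * -0.5446
= 2.4726


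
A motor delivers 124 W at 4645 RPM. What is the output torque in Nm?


omega = 4645 * 2*pi/60 = 486.4233 rad/s
tau = P / omega = 124 / 486.4233
= 0.2549 Nm


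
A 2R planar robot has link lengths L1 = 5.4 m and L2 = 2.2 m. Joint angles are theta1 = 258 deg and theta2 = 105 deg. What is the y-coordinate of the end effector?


Convert angles to radians: theta1 = 4.5029, theta2 = 1.8326
y = L1*sin(theta1) + L2*sin(theta1+theta2)
y = -5.282 + 0.1151
y = -5.1669


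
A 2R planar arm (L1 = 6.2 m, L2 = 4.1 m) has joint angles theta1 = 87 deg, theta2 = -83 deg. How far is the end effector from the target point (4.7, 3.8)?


End effector via forward kinematics:
x = L1*cos(t1) + L2*cos(t1+t2) = 4.4145
y = L1*sin(t1) + L2*sin(t1+t2) = 6.4775
Distance to target:
d = sqrt((4.7 - 4.4145)^2 + (3.8 - 6.4775)^2)
= sqrt(0.0815 + 7.169)
= 2.6927 m


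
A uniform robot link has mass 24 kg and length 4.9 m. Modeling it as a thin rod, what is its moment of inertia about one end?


I = (1/3) * m * L^2
= (1/3) * 24 * 4.9^2
= 0.333333 * 24 * 24.01
= 192.08 kg*m^2


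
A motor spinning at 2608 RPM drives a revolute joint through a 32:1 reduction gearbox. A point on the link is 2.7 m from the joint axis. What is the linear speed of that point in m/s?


omega_motor = 2608 * 2*pi/60 = 273.1091 rad/s
omega_joint = omega_motor / 32 = 8.5347 rad/s
v = omega_joint * r = 8.5347 * 2.7
= 23.0436 m/s


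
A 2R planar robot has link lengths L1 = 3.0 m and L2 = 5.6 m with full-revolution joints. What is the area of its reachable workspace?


r_max = L1 + L2 = 8.6 m
r_min = |L1 - L2| = 2.6 m
Area = pi*(r_max^2 - r_min^2)
= pi*(73.96 - 6.76)
= pi * 67.2
= 211.115 m^2


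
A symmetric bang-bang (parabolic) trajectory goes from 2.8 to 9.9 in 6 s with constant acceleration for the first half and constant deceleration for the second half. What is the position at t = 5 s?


Symmetric rest-to-rest: each phase covers (pf-p0)/2 in time T/2. 0.5*a*(T/2)^2 = (pf-p0)/2 => a = 4*(pf-p0)/T^2
a = 4*(9.9-2.8)/6^2 = 0.7889
t = 5 is in the deceleration phase (t > T/2).
p = pf - 0.5*a*(T-t)^2 = 9.9 - 0.5*0.7889*1^2
= 9.5056


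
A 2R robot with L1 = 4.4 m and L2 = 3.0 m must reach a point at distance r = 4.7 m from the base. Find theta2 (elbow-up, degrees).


cos(theta2) = (r^2 - L1^2 - L2^2) / (2*L1*L2)
cos(theta2) = (22.09 - 19.36 - 9.0) / 26.4
cos(theta2) = -0.2375
theta2 = 103.739 degrees


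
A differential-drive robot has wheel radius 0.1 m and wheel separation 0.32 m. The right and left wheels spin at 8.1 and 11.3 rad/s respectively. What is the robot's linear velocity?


vR = r*wR = 0.1*8.1 = 0.81 m/s
vL = r*wL = 0.1*11.3 = 1.13 m/s
v = (vR+vL)/2 = 0.97 m/s
omega = (vR-vL)/L = -1.0 rad/s
linear velocity = 0.97 m/s


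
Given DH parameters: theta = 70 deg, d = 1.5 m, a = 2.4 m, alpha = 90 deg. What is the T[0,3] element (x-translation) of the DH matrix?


T[0,3] = a * cos(theta)
= 2.4 * cos(70 deg)
= 2.4 * 0.342
= 0.8208


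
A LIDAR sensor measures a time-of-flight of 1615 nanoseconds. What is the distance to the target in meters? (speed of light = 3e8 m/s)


tof = 1615 ns = 1.615e-06 s
dist = c * tof / 2
= 3e8 * 1.615e-06 / 2
= 242.25 m


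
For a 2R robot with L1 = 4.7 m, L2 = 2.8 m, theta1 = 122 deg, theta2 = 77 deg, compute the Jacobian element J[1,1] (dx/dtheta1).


J[1,1] = -L1*sin(t1) - L2*sin(t1+t2)
= -4.7*sin(122) - 2.8*sin(199)
= -3.0742


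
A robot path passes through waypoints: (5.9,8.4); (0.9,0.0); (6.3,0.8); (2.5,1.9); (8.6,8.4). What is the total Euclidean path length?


Segment lengths:
  seg1 = sqrt((-5.0)^2 + (-8.4)^2) = 9.7755
  seg2 = sqrt((5.4)^2 + (0.8)^2) = 5.4589
  seg3 = sqrt((-3.8)^2 + (1.1)^2) = 3.956
  seg4 = sqrt((6.1)^2 + (6.5)^2) = 8.914
Total = 28.1045


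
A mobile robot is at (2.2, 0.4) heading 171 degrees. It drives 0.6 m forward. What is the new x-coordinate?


x_new = x0 + d*cos(theta)
= 2.2 + 0.6*cos(171)
= 2.2 + -0.5926
= 1.6074


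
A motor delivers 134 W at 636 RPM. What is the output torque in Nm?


omega = 636 * 2*pi/60 = 66.6018 rad/s
tau = P / omega = 134 / 66.6018
= 2.012 Nm


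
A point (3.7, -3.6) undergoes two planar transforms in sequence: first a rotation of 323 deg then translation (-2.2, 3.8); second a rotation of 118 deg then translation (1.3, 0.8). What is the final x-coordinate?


After transform 1:
x1 = cos(323)*3.7 - sin(323)*-3.6 + -2.2 = -1.4116
y1 = sin(323)*3.7 + cos(323)*-3.6 + 3.8 = -1.3018
After transform 2:
x2 = cos(118)*-1.4116 - sin(118)*-1.3018 + 1.3
= 3.1121


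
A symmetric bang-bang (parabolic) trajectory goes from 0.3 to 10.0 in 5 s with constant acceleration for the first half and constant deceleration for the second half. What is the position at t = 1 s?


Symmetric rest-to-rest: each phase covers (pf-p0)/2 in time T/2. 0.5*a*(T/2)^2 = (pf-p0)/2 => a = 4*(pf-p0)/T^2
a = 4*(10.0-0.3)/5^2 = 1.552
t = 1 is in the acceleration phase (t <= T/2).
p = p0 + 0.5*a*t^2 = 0.3 + 0.5*1.552*1^2
= 1.076


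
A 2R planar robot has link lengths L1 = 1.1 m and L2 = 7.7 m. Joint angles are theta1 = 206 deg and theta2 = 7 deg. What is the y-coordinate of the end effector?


Convert angles to radians: theta1 = 3.5954, theta2 = 0.1222
y = L1*sin(theta1) + L2*sin(theta1+theta2)
y = -0.4822 + -4.1937
y = -4.6759


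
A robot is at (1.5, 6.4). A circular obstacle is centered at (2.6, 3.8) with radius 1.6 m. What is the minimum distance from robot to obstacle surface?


center_dist = sqrt((1.5-2.6)^2 + (6.4-3.8)^2)
= sqrt(1.21 + 6.76)
= 2.8231
min_dist = center_dist - radius = 2.8231 - 1.6 = 1.2231 m


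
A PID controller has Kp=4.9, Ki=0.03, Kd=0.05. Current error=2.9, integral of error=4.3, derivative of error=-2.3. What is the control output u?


u = Kp*e + Ki*int(e) + Kd*de/dt
= 4.9*2.9 + 0.03*4.3 + 0.05*(-2.3)
= 14.21 + 0.129 + -0.115
= 14.224


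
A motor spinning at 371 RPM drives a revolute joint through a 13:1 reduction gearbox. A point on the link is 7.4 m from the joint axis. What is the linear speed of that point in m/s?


omega_motor = 371 * 2*pi/60 = 38.851 rad/s
omega_joint = omega_motor / 13 = 2.9885 rad/s
v = omega_joint * r = 2.9885 * 7.4
= 22.1152 m/s


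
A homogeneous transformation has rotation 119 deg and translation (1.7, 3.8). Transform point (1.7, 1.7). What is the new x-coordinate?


x' = cos(theta)*px - sin(theta)*py + tx
= -0.4848*1.7 - 0.8746*1.7 + 1.7
= -0.611


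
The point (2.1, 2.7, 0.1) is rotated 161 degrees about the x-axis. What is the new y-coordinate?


Rotation about x-axis: y' = y*cos(theta) - z*sin(theta)
= 2.7 * -0.9455 - 0.1 * 0.3256
= -2.5855


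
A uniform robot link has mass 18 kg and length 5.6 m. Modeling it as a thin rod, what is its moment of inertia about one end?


I = (1/3) * m * L^2
= (1/3) * 18 * 5.6^2
= 0.333333 * 18 * 31.36
= 188.16 kg*m^2


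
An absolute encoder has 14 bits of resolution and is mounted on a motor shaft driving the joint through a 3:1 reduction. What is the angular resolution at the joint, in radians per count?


counts = 2^14 = 16384
effective counts at joint = 16384 * 3 = 49152
resolution = 2*pi / 49152
= 1.2783e-04 rad/count


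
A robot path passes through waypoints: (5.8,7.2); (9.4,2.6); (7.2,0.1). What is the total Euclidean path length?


Segment lengths:
  seg1 = sqrt((3.6)^2 + (-4.6)^2) = 5.8412
  seg2 = sqrt((-2.2)^2 + (-2.5)^2) = 3.3302
Total = 9.1714


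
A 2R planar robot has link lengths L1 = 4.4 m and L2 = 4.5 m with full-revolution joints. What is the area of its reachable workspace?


r_max = L1 + L2 = 8.9 m
r_min = |L1 - L2| = 0.1 m
Area = pi*(r_max^2 - r_min^2)
= pi*(79.21 - 0.01)
= pi * 79.2
= 248.8141 m^2


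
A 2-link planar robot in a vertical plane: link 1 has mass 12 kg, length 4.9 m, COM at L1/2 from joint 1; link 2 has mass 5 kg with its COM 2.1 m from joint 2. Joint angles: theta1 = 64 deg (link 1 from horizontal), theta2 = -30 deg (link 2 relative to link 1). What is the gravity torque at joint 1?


Horizontal distance from joint 1 to link-1 COM:
  x_c1 = (L1/2)*cos(t1) = 2.45 * 0.4384 = 1.074 m
Horizontal distance from joint 1 to link-2 COM:
  x_c2 = L1*cos(t1) + Lc2*cos(t1+t2)
       = 4.9*0.4384 + 2.1*0.829 = 3.889 m
tau1 = m1*g*x_c1 + m2*g*x_c2
     = 12*9.81*1.074 + 5*9.81*3.889
     = 126.4324 + 190.7553
     = 317.1877 Nm


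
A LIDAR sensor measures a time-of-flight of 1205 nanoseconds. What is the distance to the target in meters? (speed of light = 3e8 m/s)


tof = 1205 ns = 1.205e-06 s
dist = c * tof / 2
= 3e8 * 1.205e-06 / 2
= 180.75 m


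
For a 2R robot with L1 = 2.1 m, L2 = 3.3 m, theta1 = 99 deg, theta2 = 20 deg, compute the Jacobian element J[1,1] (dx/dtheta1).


J[1,1] = -L1*sin(t1) - L2*sin(t1+t2)
= -2.1*sin(99) - 3.3*sin(119)
= -4.9604


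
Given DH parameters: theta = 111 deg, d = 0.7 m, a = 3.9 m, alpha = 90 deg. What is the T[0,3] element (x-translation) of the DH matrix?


T[0,3] = a * cos(theta)
= 3.9 * cos(111 deg)
= 3.9 * -0.3584
= -1.3976


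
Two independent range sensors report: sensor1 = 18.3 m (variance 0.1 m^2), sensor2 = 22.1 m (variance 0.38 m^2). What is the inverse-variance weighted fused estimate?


w1 = (1/var1) / (1/var1 + 1/var2)
   = 10.0 / (10.0 + 2.6316) = 0.7917
w2 = 1 - w1 = 0.2083
fused = w1*s1 + w2*s2 = 14.4875 + 4.6042
= 19.0917 m


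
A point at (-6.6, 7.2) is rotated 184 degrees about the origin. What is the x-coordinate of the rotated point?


x' = x*cos(theta) - y*sin(theta)
cos(184 deg) = -0.9976, sin(184 deg) = -0.0698
x' = -6.6 * -0.9976 - 7.2 * -0.0698
= 6.5839 - -0.5022
= 7.0862


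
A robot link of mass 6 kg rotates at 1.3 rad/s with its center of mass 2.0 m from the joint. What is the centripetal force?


F = m * omega^2 * r
= 6 * 1.3^2 * 2.0
= 6 * 1.69 * 2.0
= 20.28 N


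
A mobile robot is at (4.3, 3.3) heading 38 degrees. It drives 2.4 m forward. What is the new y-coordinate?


y_new = y0 + d*sin(theta)
= 3.3 + 2.4*sin(38)
= 3.3 + 1.4776
= 4.7776


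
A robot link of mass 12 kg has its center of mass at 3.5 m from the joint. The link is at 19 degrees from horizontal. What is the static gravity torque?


tau = m*g*L*cos(angle)
= 12 * 9.81 * 3.5 * cos(19 deg)
= 12 * 9.81 * 3.5 * 0.9455
= 389.5726 Nm


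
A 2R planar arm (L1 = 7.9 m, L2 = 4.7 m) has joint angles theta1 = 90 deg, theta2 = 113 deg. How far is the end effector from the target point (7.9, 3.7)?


End effector via forward kinematics:
x = L1*cos(t1) + L2*cos(t1+t2) = -4.3264
y = L1*sin(t1) + L2*sin(t1+t2) = 6.0636
Distance to target:
d = sqrt((7.9 - -4.3264)^2 + (3.7 - 6.0636)^2)
= sqrt(149.4842 + 5.5864)
= 12.4527 m


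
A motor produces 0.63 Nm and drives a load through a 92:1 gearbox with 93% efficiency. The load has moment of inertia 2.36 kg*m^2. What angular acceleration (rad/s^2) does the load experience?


tau_out = tau_motor * N * eta
= 0.63 * 92 * 0.93 = 53.9028 Nm
alpha = tau_out / I = 53.9028 / 2.36
= 22.8402 rad/s^2


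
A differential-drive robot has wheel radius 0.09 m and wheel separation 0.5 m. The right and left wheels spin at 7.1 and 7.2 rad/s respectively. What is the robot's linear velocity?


vR = r*wR = 0.09*7.1 = 0.639 m/s
vL = r*wL = 0.09*7.2 = 0.648 m/s
v = (vR+vL)/2 = 0.6435 m/s
omega = (vR-vL)/L = -0.018 rad/s
linear velocity = 0.6435 m/s


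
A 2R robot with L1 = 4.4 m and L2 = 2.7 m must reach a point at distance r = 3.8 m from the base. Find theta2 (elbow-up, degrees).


cos(theta2) = (r^2 - L1^2 - L2^2) / (2*L1*L2)
cos(theta2) = (14.44 - 19.36 - 7.29) / 23.76
cos(theta2) = -0.513889
theta2 = 120.9232 degrees


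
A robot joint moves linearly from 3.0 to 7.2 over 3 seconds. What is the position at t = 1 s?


s = t/T = 1/3 = 0.3333
p(t) = p0 + (pf-p0)*s
= 3.0 + (7.2 - 3.0) * 0.3333
= 4.4


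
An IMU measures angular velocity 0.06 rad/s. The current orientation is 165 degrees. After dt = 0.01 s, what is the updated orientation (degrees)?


delta_theta = w * dt = 0.06 * 0.01 = 0.0006 rad
= 0.0344 deg
theta_new = 165 + 0.0344 = 165.0344 deg


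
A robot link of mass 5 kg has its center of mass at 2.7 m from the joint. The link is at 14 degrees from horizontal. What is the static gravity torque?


tau = m*g*L*cos(angle)
= 5 * 9.81 * 2.7 * cos(14 deg)
= 5 * 9.81 * 2.7 * 0.9703
= 128.5011 Nm


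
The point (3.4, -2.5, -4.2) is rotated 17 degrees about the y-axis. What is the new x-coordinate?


Rotation about y-axis: x' = x*cos(theta) + z*sin(theta)
= 3.4 * 0.9563 + -4.2 * 0.2924
= 2.0235


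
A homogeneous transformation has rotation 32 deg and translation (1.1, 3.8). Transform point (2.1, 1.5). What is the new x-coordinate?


x' = cos(theta)*px - sin(theta)*py + tx
= 0.848*2.1 - 0.5299*1.5 + 1.1
= 2.086


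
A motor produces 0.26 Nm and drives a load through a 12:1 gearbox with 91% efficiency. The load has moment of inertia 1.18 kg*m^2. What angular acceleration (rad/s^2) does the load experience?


tau_out = tau_motor * N * eta
= 0.26 * 12 * 0.91 = 2.8392 Nm
alpha = tau_out / I = 2.8392 / 1.18
= 2.4061 rad/s^2


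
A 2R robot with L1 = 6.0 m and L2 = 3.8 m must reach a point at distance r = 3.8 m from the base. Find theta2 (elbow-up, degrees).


cos(theta2) = (r^2 - L1^2 - L2^2) / (2*L1*L2)
cos(theta2) = (14.44 - 36.0 - 14.44) / 45.6
cos(theta2) = -0.789474
theta2 = 142.1364 degrees


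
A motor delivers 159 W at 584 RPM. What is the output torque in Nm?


omega = 584 * 2*pi/60 = 61.1563 rad/s
tau = P / omega = 159 / 61.1563
= 2.5999 Nm


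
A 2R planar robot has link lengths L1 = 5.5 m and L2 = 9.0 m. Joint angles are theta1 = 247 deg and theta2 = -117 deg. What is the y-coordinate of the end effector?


Convert angles to radians: theta1 = 4.311, theta2 = -2.042
y = L1*sin(theta1) + L2*sin(theta1+theta2)
y = -5.0628 + 6.8944
y = 1.8316


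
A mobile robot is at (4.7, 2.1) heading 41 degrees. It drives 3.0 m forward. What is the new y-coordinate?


y_new = y0 + d*sin(theta)
= 2.1 + 3.0*sin(41)
= 2.1 + 1.9682
= 4.0682


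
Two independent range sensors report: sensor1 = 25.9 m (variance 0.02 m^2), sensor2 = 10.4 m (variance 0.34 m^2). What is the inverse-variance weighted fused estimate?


w1 = (1/var1) / (1/var1 + 1/var2)
   = 50.0 / (50.0 + 2.9412) = 0.9444
w2 = 1 - w1 = 0.0556
fused = w1*s1 + w2*s2 = 24.4611 + 0.5778
= 25.0389 m


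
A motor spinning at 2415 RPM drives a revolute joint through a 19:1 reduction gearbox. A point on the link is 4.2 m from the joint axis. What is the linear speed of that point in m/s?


omega_motor = 2415 * 2*pi/60 = 252.8982 rad/s
omega_joint = omega_motor / 19 = 13.3104 rad/s
v = omega_joint * r = 13.3104 * 4.2
= 55.9038 m/s
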